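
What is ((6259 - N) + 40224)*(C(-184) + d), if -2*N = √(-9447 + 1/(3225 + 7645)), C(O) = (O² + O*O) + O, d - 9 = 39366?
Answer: 4969172149 + 106903*I*√1116228223430/21740 ≈ 4.9692e+9 + 5.1953e+6*I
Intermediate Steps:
d = 39375 (d = 9 + 39366 = 39375)
C(O) = O + 2*O² (C(O) = (O² + O²) + O = 2*O² + O = O + 2*O²)
N = -I*√1116228223430/21740 (N = -√(-9447 + 1/(3225 + 7645))/2 = -√(-9447 + 1/10870)/2 = -I*√1116228223430/21740 ≈ -48.598*I)
((6259 - N) + 40224)*(C(-184) + d) = ((6259 - (-1)*I*√1116228223430/21740) + 40224)*(-184*(1 + 2*(-184)) + 39375) = ((6259 + I*√1116228223430/21740) + 40224)*(-184*(1 - 368) + 39375) = (46483 + I*√1116228223430/21740)*(-184*(-367) + 39375) = (46483 + I*√1116228223430/21740)*(67528 + 39375) = (46483 + I*√1116228223430/21740)*106903 = 4969172149 + 106903*I*√1116228223430/21740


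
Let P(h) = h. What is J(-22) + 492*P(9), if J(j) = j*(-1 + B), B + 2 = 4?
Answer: 4406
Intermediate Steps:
B = 2 (B = -2 + 4 = 2)
J(j) = j (J(j) = j*(-1 + 2) = j*1 = j)
J(-22) + 492*P(9) = -22 + 492*9 = -22 + 4428 = 4406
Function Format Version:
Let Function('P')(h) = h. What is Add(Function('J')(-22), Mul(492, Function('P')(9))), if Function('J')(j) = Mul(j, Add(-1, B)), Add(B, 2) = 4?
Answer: 4406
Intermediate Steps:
B = 2 (B = Add(-2, 4) = 2)
Function('J')(j) = j (Function('J')(j) = Mul(j, Add(-1, 2)) = Mul(j, 1) = j)
Add(Function('J')(-22), Mul(492, Function('P')(9))) = Add(-22, Mul(492, 9)) = Add(-22, 4428) = 4406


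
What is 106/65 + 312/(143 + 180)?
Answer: 54518/20995 ≈ 2.5967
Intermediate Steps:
106/65 + 312/(143 + 180) = 106*(1/65) + 312/323 = 106/65 + 312*(1/323) = 106/65 + 312/323 = 54518/20995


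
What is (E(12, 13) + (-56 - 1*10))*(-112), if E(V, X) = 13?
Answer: 5936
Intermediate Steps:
(E(12, 13) + (-56 - 1*10))*(-112) = (13 + (-56 - 1*10))*(-112) = (13 + (-56 - 10))*(-112) = (13 - 66)*(-112) = -53*(-112) = 5936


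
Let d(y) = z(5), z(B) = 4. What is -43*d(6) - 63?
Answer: -235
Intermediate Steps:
d(y) = 4
-43*d(6) - 63 = -43*4 - 63 = -172 - 63 = -235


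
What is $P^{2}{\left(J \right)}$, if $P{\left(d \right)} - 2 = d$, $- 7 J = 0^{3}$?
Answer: $4$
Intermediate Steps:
$J = 0$ ($J = - \frac{0^{3}}{7} = \left(- \frac{1}{7}\right) 0 = 0$)
$P{\left(d \right)} = 2 + d$
$P^{2}{\left(J \right)} = \left(2 + 0\right)^{2} = 2^{2} = 4$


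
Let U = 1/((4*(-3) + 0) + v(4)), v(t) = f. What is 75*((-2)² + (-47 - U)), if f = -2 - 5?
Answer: -61200/19 ≈ -3221.1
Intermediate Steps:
f = -7
v(t) = -7
U = -1/19 (U = 1/((4*(-3) + 0) - 7) = 1/((-12 + 0) - 7) = 1/(-12 - 7) = 1/(-19) = -1/19 ≈ -0.052632)
75*((-2)² + (-47 - U)) = 75*((-2)² + (-47 - 1*(-1/19))) = 75*(4 + (-47 + 1/19)) = 75*(4 - 892/19) = 75*(-816/19) = -61200/19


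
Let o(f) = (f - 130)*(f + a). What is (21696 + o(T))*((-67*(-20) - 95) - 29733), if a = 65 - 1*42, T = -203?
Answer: -2325646368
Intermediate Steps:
a = 23 (a = 65 - 42 = 23)
o(f) = (-130 + f)*(23 + f) (o(f) = (f - 130)*(f + 23) = (-130 + f)*(23 + f))
(21696 + o(T))*((-67*(-20) - 95) - 29733) = (21696 + (-2990 + (-203)² - 107*(-203)))*((-67*(-20) - 95) - 29733) = (21696 + (-2990 + 41209 + 21721))*((1340 - 95) - 29733) = (21696 + 59940)*(1245 - 29733) = 81636*(-28488) = -2325646368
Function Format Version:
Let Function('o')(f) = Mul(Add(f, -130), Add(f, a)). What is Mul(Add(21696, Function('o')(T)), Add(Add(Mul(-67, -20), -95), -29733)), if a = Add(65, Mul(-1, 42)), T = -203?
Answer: -2325646368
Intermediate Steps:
a = 23 (a = Add(65, -42) = 23)
Function('o')(f) = Mul(Add(-130, f), Add(23, f)) (Function('o')(f) = Mul(Add(f, -130), Add(f, 23)) = Mul(Add(-130, f), Add(23, f)))
Mul(Add(21696, Function('o')(T)), Add(Add(Mul(-67, -20), -95), -29733)) = Mul(Add(21696, Add(-2990, Pow(-203, 2), Mul(-107, -203))), Add(Add(Mul(-67, -20), -95), -29733)) = Mul(Add(21696, Add(-2990, 41209, 21721)), Add(Add(1340, -95), -29733)) = Mul(Add(21696, 59940), Add(1245, -29733)) = Mul(81636, -28488) = -2325646368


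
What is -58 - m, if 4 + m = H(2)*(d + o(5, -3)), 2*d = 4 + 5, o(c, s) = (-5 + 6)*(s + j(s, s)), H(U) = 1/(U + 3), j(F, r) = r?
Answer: -537/10 ≈ -53.700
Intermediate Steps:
H(U) = 1/(3 + U)
o(c, s) = 2*s (o(c, s) = (-5 + 6)*(s + s) = 1*(2*s) = 2*s)
d = 9/2 (d = (4 + 5)/2 = (1/2)*9 = 9/2 ≈ 4.5000)
m = -43/10 (m = -4 + (9/2 + 2*(-3))/(3 + 2) = -4 + (9/2 - 6)/5 = -4 + (1/5)*(-3/2) = -4 - 3/10 = -43/10 ≈ -4.3000)
-58 - m = -58 - 1*(-43/10) = -58 + 43/10 = -537/10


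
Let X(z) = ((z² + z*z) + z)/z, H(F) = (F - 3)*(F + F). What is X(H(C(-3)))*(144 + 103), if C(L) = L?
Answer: 18031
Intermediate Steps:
H(F) = 2*F*(-3 + F) (H(F) = (-3 + F)*(2*F) = 2*F*(-3 + F))
X(z) = (z + 2*z²)/z (X(z) = ((z² + z²) + z)/z = (2*z² + z)/z = (z + 2*z²)/z)
X(H(C(-3)))*(144 + 103) = (1 + 2*(2*(-3)*(-3 - 3)))*(144 + 103) = (1 + 2*(2*(-3)*(-6)))*247 = (1 + 2*36)*247 = (1 + 72)*247 = 73*247 = 18031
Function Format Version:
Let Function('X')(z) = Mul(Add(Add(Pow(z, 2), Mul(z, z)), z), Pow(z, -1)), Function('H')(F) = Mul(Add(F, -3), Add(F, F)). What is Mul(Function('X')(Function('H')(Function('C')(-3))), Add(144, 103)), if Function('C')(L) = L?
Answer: 18031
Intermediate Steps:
Function('H')(F) = Mul(2, F, Add(-3, F)) (Function('H')(F) = Mul(Add(-3, F), Mul(2, F)) = Mul(2, F, Add(-3, F)))
Function('X')(z) = Mul(Pow(z, -1), Add(z, Mul(2, Pow(z, 2)))) (Function('X')(z) = Mul(Add(Add(Pow(z, 2), Pow(z, 2)), z), Pow(z, -1)) = Mul(Add(Mul(2, Pow(z, 2)), z), Pow(z, -1)) = Mul(Add(z, Mul(2, Pow(z, 2))), Pow(z, -1)) = Mul(Pow(z, -1), Add(z, Mul(2, Pow(z, 2)))))
Mul(Function('X')(Function('H')(Function('C')(-3))), Add(144, 103)) = Mul(Add(1, Mul(2, Mul(2, -3, Add(-3, -3)))), Add(144, 103)) = Mul(Add(1, Mul(2, Mul(2, -3, -6))), 247) = Mul(Add(1, Mul(2, 36)), 247) = Mul(Add(1, 72), 247) = Mul(73, 247) = 18031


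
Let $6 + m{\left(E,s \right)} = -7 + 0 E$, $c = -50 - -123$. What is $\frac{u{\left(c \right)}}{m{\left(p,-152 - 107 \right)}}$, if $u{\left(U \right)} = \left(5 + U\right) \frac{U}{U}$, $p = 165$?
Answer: $-6$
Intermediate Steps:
$c = 73$ ($c = -50 + 123 = 73$)
$m{\left(E,s \right)} = -13$ ($m{\left(E,s \right)} = -6 - \left(7 + 0 E\right) = -6 + \left(-7 + 0\right) = -6 - 7 = -13$)
$u{\left(U \right)} = 5 + U$ ($u{\left(U \right)} = \left(5 + U\right) 1 = 5 + U$)
$\frac{u{\left(c \right)}}{m{\left(p,-152 - 107 \right)}} = \frac{5 + 73}{-13} = 78 \left(- \frac{1}{13}\right) = -6$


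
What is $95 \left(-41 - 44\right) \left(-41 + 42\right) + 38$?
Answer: $-8037$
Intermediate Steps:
$95 \left(-41 - 44\right) \left(-41 + 42\right) + 38 = 95 \left(\left(-85\right) 1\right) + 38 = 95 \left(-85\right) + 38 = -8075 + 38 = -8037$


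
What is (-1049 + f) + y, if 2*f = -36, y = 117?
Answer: -950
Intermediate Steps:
f = -18 (f = (½)*(-36) = -18)
(-1049 + f) + y = (-1049 - 18) + 117 = -1067 + 117 = -950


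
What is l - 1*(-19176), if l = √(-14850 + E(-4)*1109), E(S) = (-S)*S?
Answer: 19176 + I*√32594 ≈ 19176.0 + 180.54*I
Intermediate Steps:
E(S) = -S²
l = I*√32594 (l = √(-14850 - 1*(-4)²*1109) = √(-14850 - 1*16*1109) = √(-14850 - 16*1109) = √(-14850 - 17744) = √(-32594) = I*√32594 ≈ 180.54*I)
l - 1*(-19176) = I*√32594 - 1*(-19176) = I*√32594 + 19176 = 19176 + I*√32594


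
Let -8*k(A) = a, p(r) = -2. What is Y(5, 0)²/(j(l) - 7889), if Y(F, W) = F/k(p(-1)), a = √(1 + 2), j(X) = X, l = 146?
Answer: -1600/23229 ≈ -0.068879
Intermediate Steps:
a = √3 ≈ 1.7320
k(A) = -√3/8
Y(F, W) = -8*F*√3/3 (Y(F, W) = F/((-√3/8)) = F*(-8*√3/3) = -8*F*√3/3)
Y(5, 0)²/(j(l) - 7889) = (-8/3*5*√3)²/(146 - 7889) = (-40*√3/3)²/(-7743) = -1/7743*1600/3 = -1600/23229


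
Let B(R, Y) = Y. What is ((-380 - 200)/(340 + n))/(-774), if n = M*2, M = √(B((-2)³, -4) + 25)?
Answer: 24650/11176173 - 145*√21/11176173 ≈ 0.0021461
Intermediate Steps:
M = √21 (M = √(-4 + 25) = √21 ≈ 4.5826)
n = 2*√21 (n = √21*2 = 2*√21 ≈ 9.1651)
((-380 - 200)/(340 + n))/(-774) = ((-380 - 200)/(340 + 2*√21))/(-774) = -580/(340 + 2*√21)*(-1/774) = 290/(387*(340 + 2*√21))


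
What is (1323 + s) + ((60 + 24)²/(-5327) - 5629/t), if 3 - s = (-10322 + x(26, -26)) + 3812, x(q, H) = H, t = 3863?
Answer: 23104081893/2939743 ≈ 7859.2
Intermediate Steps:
s = 6539 (s = 3 - ((-10322 - 26) + 3812) = 3 - (-10348 + 3812) = 3 - 1*(-6536) = 3 + 6536 = 6539)
(1323 + s) + ((60 + 24)²/(-5327) - 5629/t) = (1323 + 6539) + ((60 + 24)²/(-5327) - 5629/3863) = 7862 + (84²*(-1/5327) - 5629*1/3863) = 7862 + (7056*(-1/5327) - 5629/3863) = 7862 + (-1008/761 - 5629/3863) = 7862 - 8177573/2939743 = 23104081893/2939743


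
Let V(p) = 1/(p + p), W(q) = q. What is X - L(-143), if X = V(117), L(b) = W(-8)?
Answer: 1873/234 ≈ 8.0043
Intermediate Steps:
V(p) = 1/(2*p)
L(b) = -8
X = 1/234 (X = (½)/117 = (½)*(1/117) = 1/234 ≈ 0.0042735)
X - L(-143) = 1/234 - 1*(-8) = 1/234 + 8 = 1873/234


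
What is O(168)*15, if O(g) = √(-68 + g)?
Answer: 150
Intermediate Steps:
O(168)*15 = √(-68 + 168)*15 = √100*15 = 10*15 = 150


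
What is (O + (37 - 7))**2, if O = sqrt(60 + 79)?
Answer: (30 + sqrt(139))**2 ≈ 1746.4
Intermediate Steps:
O = sqrt(139) ≈ 11.790
(O + (37 - 7))**2 = (sqrt(139) + (37 - 7))**2 = (sqrt(139) + 30)**2 = (30 + sqrt(139))**2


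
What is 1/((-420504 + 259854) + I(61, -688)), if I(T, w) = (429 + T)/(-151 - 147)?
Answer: -149/23937095 ≈ -6.2246e-6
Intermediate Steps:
I(T, w) = -429/298 - T/298 (I(T, w) = (429 + T)/(-298) = (429 + T)*(-1/298) = -429/298 - T/298)
1/((-420504 + 259854) + I(61, -688)) = 1/((-420504 + 259854) + (-429/298 - 1/298*61)) = 1/(-160650 + (-429/298 - 61/298)) = 1/(-160650 - 245/149) = 1/(-23937095/149) = -149/23937095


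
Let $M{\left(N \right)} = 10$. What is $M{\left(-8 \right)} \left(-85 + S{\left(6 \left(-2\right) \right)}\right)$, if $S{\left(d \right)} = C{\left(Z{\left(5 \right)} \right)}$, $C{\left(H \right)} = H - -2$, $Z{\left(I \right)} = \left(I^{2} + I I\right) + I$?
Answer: $-280$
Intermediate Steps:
$Z{\left(I \right)} = I + 2 I^{2}$ ($Z{\left(I \right)} = \left(I^{2} + I^{2}\right) + I = 2 I^{2} + I = I + 2 I^{2}$)
$C{\left(H \right)} = 2 + H$ ($C{\left(H \right)} = H + 2 = 2 + H$)
$S{\left(d \right)} = 57$ ($S{\left(d \right)} = 2 + 5 \left(1 + 2 \cdot 5\right) = 2 + 5 \left(1 + 10\right) = 2 + 5 \cdot 11 = 2 + 55 = 57$)
$M{\left(-8 \right)} \left(-85 + S{\left(6 \left(-2\right) \right)}\right) = 10 \left(-85 + 57\right) = 10 \left(-28\right) = -280$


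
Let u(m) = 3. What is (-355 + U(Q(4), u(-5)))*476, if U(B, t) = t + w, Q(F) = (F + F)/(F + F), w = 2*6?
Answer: -161840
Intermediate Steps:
w = 12
Q(F) = 1 (Q(F) = (2*F)/((2*F)) = (2*F)*(1/(2*F)) = 1)
U(B, t) = 12 + t (U(B, t) = t + 12 = 12 + t)
(-355 + U(Q(4), u(-5)))*476 = (-355 + (12 + 3))*476 = (-355 + 15)*476 = -340*476 = -161840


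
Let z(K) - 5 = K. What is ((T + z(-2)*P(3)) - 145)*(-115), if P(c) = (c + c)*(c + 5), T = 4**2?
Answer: -1725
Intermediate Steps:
z(K) = 5 + K
T = 16
P(c) = 2*c*(5 + c) (P(c) = (2*c)*(5 + c) = 2*c*(5 + c))
((T + z(-2)*P(3)) - 145)*(-115) = ((16 + (5 - 2)*(2*3*(5 + 3))) - 145)*(-115) = ((16 + 3*(2*3*8)) - 145)*(-115) = ((16 + 3*48) - 145)*(-115) = ((16 + 144) - 145)*(-115) = (160 - 145)*(-115) = 15*(-115) = -1725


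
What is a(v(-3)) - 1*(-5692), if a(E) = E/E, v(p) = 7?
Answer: 5693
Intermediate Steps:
a(E) = 1
a(v(-3)) - 1*(-5692) = 1 - 1*(-5692) = 1 + 5692 = 5693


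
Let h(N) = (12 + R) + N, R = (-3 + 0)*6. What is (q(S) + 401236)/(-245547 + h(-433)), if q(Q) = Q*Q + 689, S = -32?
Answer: -402949/245986 ≈ -1.6381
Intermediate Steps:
R = -18 (R = -3*6 = -18)
h(N) = -6 + N (h(N) = (12 - 18) + N = -6 + N)
q(Q) = 689 + Q² (q(Q) = Q² + 689 = 689 + Q²)
(q(S) + 401236)/(-245547 + h(-433)) = ((689 + (-32)²) + 401236)/(-245547 + (-6 - 433)) = ((689 + 1024) + 401236)/(-245547 - 439) = (1713 + 401236)/(-245986) = 402949*(-1/245986) = -402949/245986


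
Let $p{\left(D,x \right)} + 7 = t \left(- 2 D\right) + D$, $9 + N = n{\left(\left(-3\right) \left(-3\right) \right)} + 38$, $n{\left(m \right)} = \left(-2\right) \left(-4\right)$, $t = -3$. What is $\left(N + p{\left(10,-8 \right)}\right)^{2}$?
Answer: $10000$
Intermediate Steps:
$n{\left(m \right)} = 8$
$N = 37$ ($N = -9 + \left(8 + 38\right) = -9 + 46 = 37$)
$p{\left(D,x \right)} = -7 + 7 D$ ($p{\left(D,x \right)} = -7 - \left(- D + 3 \left(-2\right) D\right) = -7 + \left(6 D + D\right) = -7 + 7 D$)
$\left(N + p{\left(10,-8 \right)}\right)^{2} = \left(37 + \left(-7 + 7 \cdot 10\right)\right)^{2} = \left(37 + \left(-7 + 70\right)\right)^{2} = \left(37 + 63\right)^{2} = 100^{2} = 10000$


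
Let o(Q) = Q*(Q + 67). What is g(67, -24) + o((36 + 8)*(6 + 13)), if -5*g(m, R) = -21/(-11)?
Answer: 41519919/55 ≈ 7.5491e+5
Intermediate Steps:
g(m, R) = -21/55 (g(m, R) = -(-21)/(5*(-11)) = -(-21)*(-1)/(5*11) = -⅕*21/11 = -21/55)
o(Q) = Q*(67 + Q)
g(67, -24) + o((36 + 8)*(6 + 13)) = -21/55 + ((36 + 8)*(6 + 13))*(67 + (36 + 8)*(6 + 13)) = -21/55 + (44*19)*(67 + 44*19) = -21/55 + 836*(67 + 836) = -21/55 + 836*903 = -21/55 + 754908 = 41519919/55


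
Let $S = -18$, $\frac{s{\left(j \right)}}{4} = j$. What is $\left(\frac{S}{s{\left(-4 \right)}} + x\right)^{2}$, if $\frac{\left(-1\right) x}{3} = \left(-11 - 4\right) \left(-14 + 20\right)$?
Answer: $\frac{4704561}{64} \approx 73509.0$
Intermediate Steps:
$s{\left(j \right)} = 4 j$
$x = 270$ ($x = - 3 \left(-11 - 4\right) \left(-14 + 20\right) = - 3 \left(-11 + \left(-5 + 1\right)\right) 6 = - 3 \left(-11 - 4\right) 6 = - 3 \left(\left(-15\right) 6\right) = \left(-3\right) \left(-90\right) = 270$)
$\left(\frac{S}{s{\left(-4 \right)}} + x\right)^{2} = \left(- \frac{18}{4 \left(-4\right)} + 270\right)^{2} = \left(- \frac{18}{-16} + 270\right)^{2} = \left(\left(-18\right) \left(- \frac{1}{16}\right) + 270\right)^{2} = \left(\frac{9}{8} + 270\right)^{2} = \left(\frac{2169}{8}\right)^{2} = \frac{4704561}{64}$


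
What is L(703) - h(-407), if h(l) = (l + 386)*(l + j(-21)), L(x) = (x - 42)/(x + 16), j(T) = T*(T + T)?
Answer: 7172686/719 ≈ 9975.9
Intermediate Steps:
j(T) = 2*T² (j(T) = T*(2*T) = 2*T²)
L(x) = (-42 + x)/(16 + x)
h(l) = (386 + l)*(882 + l) (h(l) = (l + 386)*(l + 2*(-21)²) = (386 + l)*(l + 2*441) = (386 + l)*(l + 882) = (386 + l)*(882 + l))
L(703) - h(-407) = (-42 + 703)/(16 + 703) - (340452 + (-407)² + 1268*(-407)) = 661/719 - (340452 + 165649 - 516076) = (1/719)*661 - 1*(-9975) = 661/719 + 9975 = 7172686/719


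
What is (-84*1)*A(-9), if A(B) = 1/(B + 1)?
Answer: 21/2 ≈ 10.500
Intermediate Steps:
A(B) = 1/(1 + B)
(-84*1)*A(-9) = (-84*1)/(1 - 9) = -84/(-8) = -84*(-1/8) = 21/2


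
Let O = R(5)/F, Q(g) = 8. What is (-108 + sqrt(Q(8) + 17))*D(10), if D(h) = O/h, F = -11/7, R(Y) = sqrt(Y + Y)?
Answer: 721*sqrt(10)/110 ≈ 20.727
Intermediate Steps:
R(Y) = sqrt(2)*sqrt(Y) (R(Y) = sqrt(2*Y) = sqrt(2)*sqrt(Y))
F = -11/7 (F = -11*1/7 = -11/7 ≈ -1.5714)
O = -7*sqrt(10)/11 (O = (sqrt(2)*sqrt(5))/(-11/7) = sqrt(10)*(-7/11) = -7*sqrt(10)/11 ≈ -2.0124)
D(h) = -7*sqrt(10)/(11*h) (D(h) = (-7*sqrt(10)/11)/h = -7*sqrt(10)/(11*h))
(-108 + sqrt(Q(8) + 17))*D(10) = (-108 + sqrt(8 + 17))*(-7/11*sqrt(10)/10) = (-108 + sqrt(25))*(-7/11*sqrt(10)*1/10) = (-108 + 5)*(-7*sqrt(10)/110) = -(-721)*sqrt(10)/110 = 721*sqrt(10)/110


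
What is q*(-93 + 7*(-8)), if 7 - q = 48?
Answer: 6109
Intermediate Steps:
q = -41 (q = 7 - 1*48 = 7 - 48 = -41)
q*(-93 + 7*(-8)) = -41*(-93 + 7*(-8)) = -41*(-93 - 56) = -41*(-149) = 6109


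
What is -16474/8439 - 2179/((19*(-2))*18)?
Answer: 2373455/1924092 ≈ 1.2335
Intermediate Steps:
-16474/8439 - 2179/((19*(-2))*18) = -16474*1/8439 - 2179/((-38*18)) = -16474/8439 - 2179/(-684) = -16474/8439 - 2179*(-1/684) = -16474/8439 + 2179/684 = 2373455/1924092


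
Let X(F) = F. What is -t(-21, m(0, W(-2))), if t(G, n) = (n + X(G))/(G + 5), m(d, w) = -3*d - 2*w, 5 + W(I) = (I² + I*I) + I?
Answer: -23/16 ≈ -1.4375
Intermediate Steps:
W(I) = -5 + I + 2*I² (W(I) = -5 + ((I² + I*I) + I) = -5 + ((I² + I²) + I) = -5 + (2*I² + I) = -5 + (I + 2*I²) = -5 + I + 2*I²)
t(G, n) = (G + n)/(5 + G) (t(G, n) = (n + G)/(G + 5) = (G + n)/(5 + G))
-t(-21, m(0, W(-2))) = -(-21 + (-3*0 - 2*(-5 - 2 + 2*(-2)²)))/(5 - 21) = -(-21 + (0 - 2*(-5 - 2 + 2*4)))/(-16) = -(-1)*(-21 + (0 - 2*(-5 - 2 + 8)))/16 = -(-1)*(-21 + (0 - 2*1))/16 = -(-1)*(-21 + (0 - 2))/16 = -(-1)*(-21 - 2)/16 = -(-1)*(-23)/16 = -1*23/16 = -23/16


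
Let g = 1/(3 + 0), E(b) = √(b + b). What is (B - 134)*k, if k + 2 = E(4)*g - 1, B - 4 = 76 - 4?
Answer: 174 - 116*√2/3 ≈ 119.32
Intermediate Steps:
B = 76 (B = 4 + (76 - 4) = 4 + 72 = 76)
E(b) = √2*√b (E(b) = √(2*b) = √2*√b)
g = ⅓ (g = 1/3 = ⅓ ≈ 0.33333)
k = -3 + 2*√2/3 (k = -2 + ((√2*√4)*(⅓) - 1) = -2 + ((√2*2)*(⅓) - 1) = -2 + ((2*√2)*(⅓) - 1) = -2 + (2*√2/3 - 1) = -2 + (-1 + 2*√2/3) = -3 + 2*√2/3 ≈ -2.0572)
(B - 134)*k = (76 - 134)*(-3 + 2*√2/3) = -58*(-3 + 2*√2/3) = 174 - 116*√2/3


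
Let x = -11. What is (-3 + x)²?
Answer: 196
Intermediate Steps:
(-3 + x)² = (-3 - 11)² = (-14)² = 196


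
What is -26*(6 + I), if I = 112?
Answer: -3068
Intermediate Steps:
-26*(6 + I) = -26*(6 + 112) = -26*118 = -3068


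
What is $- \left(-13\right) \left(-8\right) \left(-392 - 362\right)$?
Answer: $78416$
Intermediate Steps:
$- \left(-13\right) \left(-8\right) \left(-392 - 362\right) = - 104 \left(-754\right) = \left(-1\right) \left(-78416\right) = 78416$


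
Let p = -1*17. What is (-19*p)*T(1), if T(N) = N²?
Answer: 323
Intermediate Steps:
p = -17
(-19*p)*T(1) = -19*(-17)*1² = 323*1 = 323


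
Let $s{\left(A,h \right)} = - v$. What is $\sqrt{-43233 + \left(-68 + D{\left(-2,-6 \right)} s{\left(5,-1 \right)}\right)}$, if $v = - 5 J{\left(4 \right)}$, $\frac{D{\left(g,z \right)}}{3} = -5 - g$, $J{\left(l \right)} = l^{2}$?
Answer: $i \sqrt{44021} \approx 209.81 i$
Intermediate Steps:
$D{\left(g,z \right)} = -15 - 3 g$ ($D{\left(g,z \right)} = 3 \left(-5 - g\right) = -15 - 3 g$)
$v = -80$ ($v = - 5 \cdot 4^{2} = \left(-5\right) 16 = -80$)
$s{\left(A,h \right)} = 80$ ($s{\left(A,h \right)} = \left(-1\right) \left(-80\right) = 80$)
$\sqrt{-43233 + \left(-68 + D{\left(-2,-6 \right)} s{\left(5,-1 \right)}\right)} = \sqrt{-43233 + \left(-68 + \left(-15 - -6\right) 80\right)} = \sqrt{-43233 + \left(-68 + \left(-15 + 6\right) 80\right)} = \sqrt{-43233 - 788} = \sqrt{-44021} = i \sqrt{44021}$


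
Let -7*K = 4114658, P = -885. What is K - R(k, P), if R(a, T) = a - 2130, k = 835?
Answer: -4105593/7 ≈ -5.8651e+5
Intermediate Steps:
R(a, T) = -2130 + a
K = -4114658/7 (K = -⅐*4114658 = -4114658/7 ≈ -5.8781e+5)
K - R(k, P) = -4114658/7 - (-2130 + 835) = -4114658/7 - 1*(-1295) = -4114658/7 + 1295 = -4105593/7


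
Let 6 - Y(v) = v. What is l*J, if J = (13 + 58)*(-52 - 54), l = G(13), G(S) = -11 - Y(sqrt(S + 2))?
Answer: 127942 - 7526*sqrt(15) ≈ 98794.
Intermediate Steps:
Y(v) = 6 - v
G(S) = -17 + sqrt(2 + S) (G(S) = -11 - (6 - sqrt(S + 2)) = -11 - (6 - sqrt(2 + S)) = -11 + (-6 + sqrt(2 + S)) = -17 + sqrt(2 + S))
l = -17 + sqrt(15) (l = -17 + sqrt(2 + 13) = -17 + sqrt(15) ≈ -13.127)
J = -7526 (J = 71*(-106) = -7526)
l*J = (-17 + sqrt(15))*(-7526) = 127942 - 7526*sqrt(15)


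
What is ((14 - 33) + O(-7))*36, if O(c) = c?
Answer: -936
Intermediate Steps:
((14 - 33) + O(-7))*36 = ((14 - 33) - 7)*36 = (-19 - 7)*36 = -26*36 = -936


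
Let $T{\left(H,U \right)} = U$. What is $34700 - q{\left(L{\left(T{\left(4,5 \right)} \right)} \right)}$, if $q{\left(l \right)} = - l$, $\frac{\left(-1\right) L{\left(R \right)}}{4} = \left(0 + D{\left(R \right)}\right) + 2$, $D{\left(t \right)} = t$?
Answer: $34672$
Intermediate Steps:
$L{\left(R \right)} = -8 - 4 R$ ($L{\left(R \right)} = - 4 \left(\left(0 + R\right) + 2\right) = - 4 \left(R + 2\right) = - 4 \left(2 + R\right) = -8 - 4 R$)
$34700 - q{\left(L{\left(T{\left(4,5 \right)} \right)} \right)} = 34700 - - (-8 - 20) = 34700 - \left(-1\right) \left(-28\right) = 34700 - 28 = 34672$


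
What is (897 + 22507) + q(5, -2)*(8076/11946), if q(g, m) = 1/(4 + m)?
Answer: 46598037/1991 ≈ 23404.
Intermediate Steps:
(897 + 22507) + q(5, -2)*(8076/11946) = (897 + 22507) + (8076/11946)/(4 - 2) = 23404 + (8076*(1/11946))/2 = 23404 + (½)*(1346/1991) = 23404 + 673/1991 = 46598037/1991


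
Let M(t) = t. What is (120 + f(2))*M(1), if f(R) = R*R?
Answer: 124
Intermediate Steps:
f(R) = R²
(120 + f(2))*M(1) = (120 + 2²)*1 = (120 + 4)*1 = 124*1 = 124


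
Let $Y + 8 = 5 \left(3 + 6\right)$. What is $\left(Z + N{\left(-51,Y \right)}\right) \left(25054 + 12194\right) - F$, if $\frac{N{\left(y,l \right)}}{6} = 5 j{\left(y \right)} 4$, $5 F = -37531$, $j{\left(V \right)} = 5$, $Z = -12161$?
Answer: $- \frac{2153083109}{5} \approx -4.3062 \cdot 10^{8}$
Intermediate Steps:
$Y = 37$ ($Y = -8 + 5 \left(3 + 6\right) = -8 + 5 \cdot 9 = -8 + 45 = 37$)
$F = - \frac{37531}{5}$ ($F = \frac{1}{5} \left(-37531\right) = - \frac{37531}{5} \approx -7506.2$)
$N{\left(y,l \right)} = 600$ ($N{\left(y,l \right)} = 6 \cdot 5 \cdot 5 \cdot 4 = 6 \cdot 25 \cdot 4 = 6 \cdot 100 = 600$)
$\left(Z + N{\left(-51,Y \right)}\right) \left(25054 + 12194\right) - F = \left(-12161 + 600\right) \left(25054 + 12194\right) - - \frac{37531}{5} = \left(-11561\right) 37248 + \frac{37531}{5} = -430624128 + \frac{37531}{5} = - \frac{2153083109}{5}$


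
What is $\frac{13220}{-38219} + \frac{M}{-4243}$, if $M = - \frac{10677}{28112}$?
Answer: $- \frac{1576463171257}{4558732356304} \approx -0.34581$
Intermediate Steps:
$M = - \frac{10677}{28112}$ ($M = \left(-10677\right) \frac{1}{28112} = - \frac{10677}{28112} \approx -0.3798$)
$\frac{13220}{-38219} + \frac{M}{-4243} = \frac{13220}{-38219} - \frac{10677}{28112 \left(-4243\right)} = 13220 \left(- \frac{1}{38219}\right) - - \frac{10677}{119279216} = - \frac{13220}{38219} + \frac{10677}{119279216} = - \frac{1576463171257}{4558732356304}$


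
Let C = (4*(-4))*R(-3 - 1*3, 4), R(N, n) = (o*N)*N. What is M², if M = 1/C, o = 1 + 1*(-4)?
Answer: 1/2985984 ≈ 3.3490e-7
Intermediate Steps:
o = -3 (o = 1 - 4 = -3)
R(N, n) = -3*N² (R(N, n) = (-3*N)*N = -3*N²)
C = 1728 (C = (4*(-4))*(-3*(-3 - 1*3)²) = -(-48)*(-3 - 3)² = -(-48)*(-6)² = -(-48)*36 = -16*(-108) = 1728)
M = 1/1728 ≈ 0.00057870
M² = (1/1728)² = 1/2985984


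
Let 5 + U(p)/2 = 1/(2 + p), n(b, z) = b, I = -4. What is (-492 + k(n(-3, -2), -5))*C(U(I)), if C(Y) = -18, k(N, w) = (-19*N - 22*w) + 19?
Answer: 5508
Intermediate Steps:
U(p) = -10 + 2/(2 + p)
k(N, w) = 19 - 22*w - 19*N (k(N, w) = (-22*w - 19*N) + 19 = 19 - 22*w - 19*N)
(-492 + k(n(-3, -2), -5))*C(U(I)) = (-492 + (19 - 22*(-5) - 19*(-3)))*(-18) = (-492 + (19 + 110 + 57))*(-18) = (-492 + 186)*(-18) = -306*(-18) = 5508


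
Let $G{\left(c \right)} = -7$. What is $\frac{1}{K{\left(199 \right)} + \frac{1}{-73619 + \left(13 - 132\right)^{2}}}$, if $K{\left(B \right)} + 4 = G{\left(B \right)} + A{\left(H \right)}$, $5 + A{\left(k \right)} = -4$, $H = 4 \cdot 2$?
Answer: $- \frac{59458}{1189161} \approx -0.05$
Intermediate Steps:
$H = 8$
$A{\left(k \right)} = -9$ ($A{\left(k \right)} = -5 - 4 = -9$)
$K{\left(B \right)} = -20$ ($K{\left(B \right)} = -4 - 16 = -20$)
$\frac{1}{K{\left(199 \right)} + \frac{1}{-73619 + \left(13 - 132\right)^{2}}} = \frac{1}{-20 + \frac{1}{-73619 + \left(13 - 132\right)^{2}}} = \frac{1}{-20 + \frac{1}{-73619 + \left(-119\right)^{2}}} = \frac{1}{-20 + \frac{1}{-73619 + 14161}} = \frac{1}{-20 + \frac{1}{-59458}} = \frac{1}{-20 - \frac{1}{59458}} = \frac{1}{- \frac{1189161}{59458}} = - \frac{59458}{1189161}$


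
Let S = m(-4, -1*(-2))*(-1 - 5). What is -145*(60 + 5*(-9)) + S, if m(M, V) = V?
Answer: -2187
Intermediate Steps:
S = -12 (S = (-1*(-2))*(-1 - 5) = 2*(-6) = -12)
-145*(60 + 5*(-9)) + S = -145*(60 + 5*(-9)) - 12 = -145*(60 - 45) - 12 = -145*15 - 12 = -2175 - 12 = -2187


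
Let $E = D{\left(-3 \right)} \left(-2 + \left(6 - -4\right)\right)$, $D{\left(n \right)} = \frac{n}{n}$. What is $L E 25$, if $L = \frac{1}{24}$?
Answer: $\frac{25}{3} \approx 8.3333$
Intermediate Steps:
$D{\left(n \right)} = 1$
$L = \frac{1}{24} \approx 0.041667$
$E = 8$ ($E = 1 \left(-2 + \left(6 - -4\right)\right) = 1 \left(-2 + \left(6 + 4\right)\right) = 1 \left(-2 + 10\right) = 1 \cdot 8 = 8$)
$L E 25 = \frac{1}{24} \cdot 8 \cdot 25 = \frac{1}{3} \cdot 25 = \frac{25}{3}$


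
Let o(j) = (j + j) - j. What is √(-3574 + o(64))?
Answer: 3*I*√390 ≈ 59.245*I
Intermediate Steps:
o(j) = j (o(j) = 2*j - j = j)
√(-3574 + o(64)) = √(-3574 + 64) = √(-3510) = 3*I*√390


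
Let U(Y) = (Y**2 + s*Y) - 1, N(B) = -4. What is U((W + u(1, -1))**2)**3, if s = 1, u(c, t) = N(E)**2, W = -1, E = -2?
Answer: 131476232110049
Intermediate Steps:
u(c, t) = 16 (u(c, t) = (-4)**2 = 16)
U(Y) = -1 + Y + Y**2 (U(Y) = (Y**2 + 1*Y) - 1 = (Y**2 + Y) - 1 = (Y + Y**2) - 1 = -1 + Y + Y**2)
U((W + u(1, -1))**2)**3 = (-1 + (-1 + 16)**2 + ((-1 + 16)**2)**2)**3 = (-1 + 15**2 + (15**2)**2)**3 = (-1 + 225 + 225**2)**3 = (-1 + 225 + 50625)**3 = 50849**3 = 131476232110049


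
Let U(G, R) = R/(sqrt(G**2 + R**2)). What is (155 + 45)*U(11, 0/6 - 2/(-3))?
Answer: 400*sqrt(1093)/1093 ≈ 12.099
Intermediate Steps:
U(G, R) = R/sqrt(G**2 + R**2)
(155 + 45)*U(11, 0/6 - 2/(-3)) = (155 + 45)*((0/6 - 2/(-3))/sqrt(11**2 + (0/6 - 2/(-3))**2)) = 200*((0*(1/6) - 2*(-1/3))/sqrt(121 + (0*(1/6) - 2*(-1/3))**2)) = 200*((0 + 2/3)/sqrt(121 + (0 + 2/3)**2)) = 200*(2/(3*sqrt(121 + (2/3)**2))) = 200*(2/(3*sqrt(121 + 4/9))) = 200*(2/(3*sqrt(1093/9))) = 200*(2*(3*sqrt(1093)/1093)/3) = 200*(2*sqrt(1093)/1093) = 400*sqrt(1093)/1093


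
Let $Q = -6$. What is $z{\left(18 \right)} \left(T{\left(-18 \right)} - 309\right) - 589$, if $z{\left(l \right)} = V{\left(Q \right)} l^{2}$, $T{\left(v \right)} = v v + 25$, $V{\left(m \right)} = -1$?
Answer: $-13549$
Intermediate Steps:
$T{\left(v \right)} = 25 + v^{2}$ ($T{\left(v \right)} = v^{2} + 25 = 25 + v^{2}$)
$z{\left(l \right)} = - l^{2}$
$z{\left(18 \right)} \left(T{\left(-18 \right)} - 309\right) - 589 = - 18^{2} \left(\left(25 + \left(-18\right)^{2}\right) - 309\right) - 589 = \left(-1\right) 324 \left(\left(25 + 324\right) - 309\right) - 589 = - 324 \left(349 - 309\right) - 589 = \left(-324\right) 40 - 589 = -12960 - 589 = -13549$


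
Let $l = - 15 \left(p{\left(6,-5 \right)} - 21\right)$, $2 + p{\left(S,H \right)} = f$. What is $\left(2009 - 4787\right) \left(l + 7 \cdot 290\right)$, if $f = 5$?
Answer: $-6389400$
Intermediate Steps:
$p{\left(S,H \right)} = 3$ ($p{\left(S,H \right)} = -2 + 5 = 3$)
$l = 270$ ($l = - 15 \left(3 - 21\right) = \left(-15\right) \left(-18\right) = 270$)
$\left(2009 - 4787\right) \left(l + 7 \cdot 290\right) = \left(2009 - 4787\right) \left(270 + 7 \cdot 290\right) = - 2778 \left(270 + 2030\right) = \left(-2778\right) 2300 = -6389400$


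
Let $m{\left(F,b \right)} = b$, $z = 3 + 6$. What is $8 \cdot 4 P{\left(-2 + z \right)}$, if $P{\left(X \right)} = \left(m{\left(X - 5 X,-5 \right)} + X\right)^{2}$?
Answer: $128$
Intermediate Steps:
$z = 9$
$P{\left(X \right)} = \left(-5 + X\right)^{2}$
$8 \cdot 4 P{\left(-2 + z \right)} = 8 \cdot 4 \left(-5 + \left(-2 + 9\right)\right)^{2} = 32 \left(-5 + 7\right)^{2} = 32 \cdot 2^{2} = 32 \cdot 4 = 128$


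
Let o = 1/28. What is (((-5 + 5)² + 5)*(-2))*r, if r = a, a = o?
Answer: -5/14 ≈ -0.35714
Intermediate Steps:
o = 1/28 ≈ 0.035714
a = 1/28 ≈ 0.035714
r = 1/28 ≈ 0.035714
(((-5 + 5)² + 5)*(-2))*r = (((-5 + 5)² + 5)*(-2))*(1/28) = ((0² + 5)*(-2))*(1/28) = ((0 + 5)*(-2))*(1/28) = (5*(-2))*(1/28) = -10*1/28 = -5/14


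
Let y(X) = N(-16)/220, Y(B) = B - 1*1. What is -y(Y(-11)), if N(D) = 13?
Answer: -13/220 ≈ -0.059091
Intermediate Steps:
Y(B) = -1 + B (Y(B) = B - 1 = -1 + B)
y(X) = 13/220
-y(Y(-11)) = -1*13/220 = -13/220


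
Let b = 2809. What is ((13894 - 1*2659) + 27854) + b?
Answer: 41898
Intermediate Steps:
((13894 - 1*2659) + 27854) + b = ((13894 - 1*2659) + 27854) + 2809 = ((13894 - 2659) + 27854) + 2809 = (11235 + 27854) + 2809 = 39089 + 2809 = 41898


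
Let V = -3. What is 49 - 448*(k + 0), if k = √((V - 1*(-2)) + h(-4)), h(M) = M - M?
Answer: 49 - 448*I ≈ 49.0 - 448.0*I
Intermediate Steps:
h(M) = 0
k = I (k = √((-3 - 1*(-2)) + 0) = √((-3 + 2) + 0) = √(-1 + 0) = √(-1) = I ≈ 1.0*I)
49 - 448*(k + 0) = 49 - 448*(I + 0) = 49 - 448*I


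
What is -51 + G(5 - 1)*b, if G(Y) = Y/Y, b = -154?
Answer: -205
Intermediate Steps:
G(Y) = 1
-51 + G(5 - 1)*b = -51 + 1*(-154) = -51 - 154 = -205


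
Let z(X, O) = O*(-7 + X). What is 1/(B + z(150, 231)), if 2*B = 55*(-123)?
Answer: 2/59301 ≈ 3.3726e-5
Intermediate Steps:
B = -6765/2 (B = (55*(-123))/2 = (1/2)*(-6765) = -6765/2 ≈ -3382.5)
1/(B + z(150, 231)) = 1/(-6765/2 + 231*(-7 + 150)) = 1/(-6765/2 + 231*143) = 1/(-6765/2 + 33033) = 1/(59301/2) = 2/59301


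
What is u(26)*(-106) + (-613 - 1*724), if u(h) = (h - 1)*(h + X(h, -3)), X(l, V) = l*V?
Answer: 136463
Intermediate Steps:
X(l, V) = V*l
u(h) = -2*h*(-1 + h) (u(h) = (h - 1)*(h - 3*h) = (-1 + h)*(-2*h) = -2*h*(-1 + h))
u(26)*(-106) + (-613 - 1*724) = (2*26*(1 - 1*26))*(-106) + (-613 - 1*724) = (2*26*(1 - 26))*(-106) + (-613 - 724) = (2*26*(-25))*(-106) - 1337 = -1300*(-106) - 1337 = 137800 - 1337 = 136463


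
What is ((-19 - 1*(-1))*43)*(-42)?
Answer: 32508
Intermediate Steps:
((-19 - 1*(-1))*43)*(-42) = ((-19 + 1)*43)*(-42) = -18*43*(-42) = -774*(-42) = 32508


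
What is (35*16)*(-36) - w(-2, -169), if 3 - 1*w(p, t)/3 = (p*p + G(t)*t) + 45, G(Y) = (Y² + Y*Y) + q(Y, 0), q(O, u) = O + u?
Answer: -28895193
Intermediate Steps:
G(Y) = Y + 2*Y² (G(Y) = (Y² + Y*Y) + (Y + 0) = (Y² + Y²) + Y = 2*Y² + Y = Y + 2*Y²)
w(p, t) = -126 - 3*p² - 3*t²*(1 + 2*t) (w(p, t) = 9 - 3*((p*p + (t*(1 + 2*t))*t) + 45) = 9 - 3*((p² + t²*(1 + 2*t)) + 45) = 9 - 3*(45 + p² + t²*(1 + 2*t)) = 9 + (-135 - 3*p² - 3*t²*(1 + 2*t)) = -126 - 3*p² - 3*t²*(1 + 2*t))
(35*16)*(-36) - w(-2, -169) = (35*16)*(-36) - (-126 - 3*(-2)² - 3*(-169)²*(1 + 2*(-169))) = 560*(-36) - (-126 - 3*4 - 3*28561*(1 - 338)) = -20160 - (-126 - 12 - 3*28561*(-337)) = -20160 - (-126 - 12 + 28875171) = -20160 - 1*28875033 = -20160 - 28875033 = -28895193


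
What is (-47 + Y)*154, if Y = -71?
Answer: -18172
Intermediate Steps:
(-47 + Y)*154 = (-47 - 71)*154 = -118*154 = -18172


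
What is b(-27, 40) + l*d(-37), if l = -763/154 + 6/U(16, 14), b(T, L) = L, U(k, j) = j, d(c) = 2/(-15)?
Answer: 46897/1155 ≈ 40.603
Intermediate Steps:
d(c) = -2/15 (d(c) = 2*(-1/15) = -2/15)
l = -697/154 (l = -763/154 + 6/14 = -763*1/154 + 6*(1/14) = -109/22 + 3/7 = -697/154 ≈ -4.5260)
b(-27, 40) + l*d(-37) = 40 - 697/154*(-2/15) = 40 + 697/1155 = 46897/1155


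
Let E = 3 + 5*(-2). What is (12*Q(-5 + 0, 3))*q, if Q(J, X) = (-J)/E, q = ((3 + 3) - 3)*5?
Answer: -900/7 ≈ -128.57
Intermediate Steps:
E = -7 (E = 3 - 10 = -7)
q = 15 (q = (6 - 3)*5 = 3*5 = 15)
Q(J, X) = J/7 (Q(J, X) = -J/(-7) = -J*(-⅐) = J/7)
(12*Q(-5 + 0, 3))*q = (12*((-5 + 0)/7))*15 = (12*((⅐)*(-5)))*15 = (12*(-5/7))*15 = -60/7*15 = -900/7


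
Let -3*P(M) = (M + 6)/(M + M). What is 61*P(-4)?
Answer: 61/12 ≈ 5.0833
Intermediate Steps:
P(M) = -(6 + M)/(6*M) (P(M) = -(M + 6)/(3*(M + M)) = -(6 + M)/(3*(2*M)) = -(6 + M)*1/(2*M)/3 = -(6 + M)/(6*M))
61*P(-4) = 61*((⅙)*(-6 - 1*(-4))/(-4)) = 61*((⅙)*(-¼)*(-6 + 4)) = 61*((⅙)*(-¼)*(-2)) = 61*(1/12) = 61/12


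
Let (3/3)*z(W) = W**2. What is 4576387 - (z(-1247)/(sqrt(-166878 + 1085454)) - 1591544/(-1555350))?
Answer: 3558940964453/777675 - 1555009*sqrt(6379)/76548 ≈ 4.5748e+6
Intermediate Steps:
z(W) = W**2
4576387 - (z(-1247)/(sqrt(-166878 + 1085454)) - 1591544/(-1555350)) = 4576387 - ((-1247)**2/(sqrt(-166878 + 1085454)) - 1591544/(-1555350)) = 4576387 - (1555009/(sqrt(918576)) - 1591544*(-1/1555350)) = 4576387 - (1555009/((12*sqrt(6379))) + 795772/777675) = 4576387 - (1555009*(sqrt(6379)/76548) + 795772/777675) = 4576387 - (1555009*sqrt(6379)/76548 + 795772/777675) = 4576387 - (795772/777675 + 1555009*sqrt(6379)/76548) = 4576387 + (-795772/777675 - 1555009*sqrt(6379)/76548) = 3558940964453/777675 - 1555009*sqrt(6379)/76548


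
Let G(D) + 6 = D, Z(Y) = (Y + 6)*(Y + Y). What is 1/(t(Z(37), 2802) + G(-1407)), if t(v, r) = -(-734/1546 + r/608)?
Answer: -234992/333015101 ≈ -0.00070565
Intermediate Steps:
Z(Y) = 2*Y*(6 + Y) (Z(Y) = (6 + Y)*(2*Y) = 2*Y*(6 + Y))
G(D) = -6 + D
t(v, r) = 367/773 - r/608 (t(v, r) = -(-734*1/1546 + r*(1/608)) = -(-367/773 + r/608) = 367/773 - r/608)
1/(t(Z(37), 2802) + G(-1407)) = 1/((367/773 - 1/608*2802) + (-6 - 1407)) = 1/((367/773 - 1401/304) - 1413) = 1/(-971405/234992 - 1413) = 1/(-333015101/234992) = -234992/333015101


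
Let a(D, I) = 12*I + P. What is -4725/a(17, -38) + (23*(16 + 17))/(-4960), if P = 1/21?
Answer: 19395543/1899680 ≈ 10.210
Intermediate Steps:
P = 1/21 ≈ 0.047619
a(D, I) = 1/21 + 12*I (a(D, I) = 12*I + 1/21 = 1/21 + 12*I)
-4725/a(17, -38) + (23*(16 + 17))/(-4960) = -4725/(1/21 + 12*(-38)) + (23*(16 + 17))/(-4960) = -4725/(1/21 - 456) + (23*33)*(-1/4960) = -4725/(-9575/21) + 759*(-1/4960) = -4725*(-21/9575) - 759/4960 = 3969/383 - 759/4960 = 19395543/1899680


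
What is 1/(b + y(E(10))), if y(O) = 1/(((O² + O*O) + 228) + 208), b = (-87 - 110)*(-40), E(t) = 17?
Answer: 1014/7990321 ≈ 0.00012690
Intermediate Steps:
b = 7880 (b = -197*(-40) = 7880)
y(O) = 1/(436 + 2*O²) (y(O) = 1/(((O² + O²) + 228) + 208) = 1/((2*O² + 228) + 208) = 1/((228 + 2*O²) + 208) = 1/(436 + 2*O²))
1/(b + y(E(10))) = 1/(7880 + 1/(2*(218 + 17²))) = 1/(7880 + 1/(2*(218 + 289))) = 1/(7880 + (½)/507) = 1/(7880 + (½)*(1/507)) = 1/(7880 + 1/1014) = 1/(7990321/1014) = 1014/7990321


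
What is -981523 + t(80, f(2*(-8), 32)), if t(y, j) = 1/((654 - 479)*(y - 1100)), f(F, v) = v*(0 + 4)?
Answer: -175201855501/178500 ≈ -9.8152e+5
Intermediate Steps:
f(F, v) = 4*v (f(F, v) = v*4 = 4*v)
t(y, j) = 1/(-192500 + 175*y) (t(y, j) = 1/(175*(-1100 + y)) = 1/(-192500 + 175*y))
-981523 + t(80, f(2*(-8), 32)) = -981523 + 1/(175*(-1100 + 80)) = -981523 + (1/175)/(-1020) = -981523 + (1/175)*(-1/1020) = -981523 - 1/178500 = -175201855501/178500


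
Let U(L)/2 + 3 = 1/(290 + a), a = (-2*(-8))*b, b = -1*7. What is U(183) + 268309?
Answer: 23878968/89 ≈ 2.6830e+5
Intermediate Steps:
b = -7
a = -112 (a = -2*(-8)*(-7) = 16*(-7) = -112)
U(L) = -533/89 (U(L) = -6 + 2/(290 - 112) = -6 + 2/178 = -6 + 2*(1/178) = -6 + 1/89 = -533/89)
U(183) + 268309 = -533/89 + 268309 = 23878968/89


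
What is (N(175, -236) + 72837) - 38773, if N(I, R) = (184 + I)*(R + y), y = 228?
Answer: 31192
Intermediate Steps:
N(I, R) = (184 + I)*(228 + R) (N(I, R) = (184 + I)*(R + 228) = (184 + I)*(228 + R))
(N(175, -236) + 72837) - 38773 = ((41952 + 184*(-236) + 228*175 + 175*(-236)) + 72837) - 38773 = ((41952 - 43424 + 39900 - 41300) + 72837) - 38773 = (-2872 + 72837) - 38773 = 69965 - 38773 = 31192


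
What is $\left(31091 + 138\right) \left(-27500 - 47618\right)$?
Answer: $-2345860022$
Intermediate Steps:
$\left(31091 + 138\right) \left(-27500 - 47618\right) = 31229 \left(-75118\right) = -2345860022$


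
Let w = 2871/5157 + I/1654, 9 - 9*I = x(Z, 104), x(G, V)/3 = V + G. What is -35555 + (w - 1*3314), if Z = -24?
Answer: -12279090293/315914 ≈ -38868.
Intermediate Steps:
x(G, V) = 3*G + 3*V (x(G, V) = 3*(V + G) = 3*(G + V) = 3*G + 3*V)
I = -77/3 (I = 1 - (3*(-24) + 3*104)/9 = 1 - (-72 + 312)/9 = 1 - 1/9*240 = 1 - 80/3 = -77/3 ≈ -25.667)
w = 170973/315914 (w = 2871/5157 - 77/3/1654 = 2871*(1/5157) - 77/3*1/1654 = 319/573 - 77/4962 = 170973/315914 ≈ 0.54120)
-35555 + (w - 1*3314) = -35555 + (170973/315914 - 1*3314) = -35555 + (170973/315914 - 3314) = -35555 - 1046768023/315914 = -12279090293/315914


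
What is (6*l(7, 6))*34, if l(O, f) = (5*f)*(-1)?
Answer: -6120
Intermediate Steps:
l(O, f) = -5*f
(6*l(7, 6))*34 = (6*(-5*6))*34 = (6*(-30))*34 = -180*34 = -6120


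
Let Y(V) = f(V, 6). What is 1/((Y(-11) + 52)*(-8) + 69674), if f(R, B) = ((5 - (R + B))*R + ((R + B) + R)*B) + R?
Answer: 1/70994 ≈ 1.4086e-5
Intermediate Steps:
f(R, B) = R + B*(B + 2*R) + R*(5 - B - R) (f(R, B) = ((5 - (B + R))*R + ((B + R) + R)*B) + R = ((5 + (-B - R))*R + (B + 2*R)*B) + R = ((5 - B - R)*R + B*(B + 2*R)) + R = (R*(5 - B - R) + B*(B + 2*R)) + R = (B*(B + 2*R) + R*(5 - B - R)) + R = R + B*(B + 2*R) + R*(5 - B - R))
Y(V) = 36 - V**2 + 12*V (Y(V) = 6**2 - V**2 + 6*V + 6*V = 36 - V**2 + 6*V + 6*V = 36 - V**2 + 12*V)
1/((Y(-11) + 52)*(-8) + 69674) = 1/(((36 - 1*(-11)**2 + 12*(-11)) + 52)*(-8) + 69674) = 1/(((36 - 1*121 - 132) + 52)*(-8) + 69674) = 1/(((36 - 121 - 132) + 52)*(-8) + 69674) = 1/((-217 + 52)*(-8) + 69674) = 1/(-165*(-8) + 69674) = 1/(1320 + 69674) = 1/70994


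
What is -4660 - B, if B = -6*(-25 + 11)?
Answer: -4744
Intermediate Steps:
B = 84 (B = -6*(-14) = 84)
-4660 - B = -4660 - 1*84 = -4660 - 84 = -4744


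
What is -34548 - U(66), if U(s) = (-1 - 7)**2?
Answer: -34612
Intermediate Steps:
U(s) = 64 (U(s) = (-8)**2 = 64)
-34548 - U(66) = -34548 - 1*64 = -34548 - 64 = -34612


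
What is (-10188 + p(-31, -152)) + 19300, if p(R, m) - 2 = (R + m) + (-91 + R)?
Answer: 8809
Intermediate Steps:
p(R, m) = -89 + m + 2*R (p(R, m) = 2 + ((R + m) + (-91 + R)) = 2 + (-91 + m + 2*R) = -89 + m + 2*R)
(-10188 + p(-31, -152)) + 19300 = (-10188 + (-89 - 152 + 2*(-31))) + 19300 = (-10188 + (-89 - 152 - 62)) + 19300 = (-10188 - 303) + 19300 = -10491 + 19300 = 8809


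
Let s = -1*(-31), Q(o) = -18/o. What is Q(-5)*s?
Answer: 558/5 ≈ 111.60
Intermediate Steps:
s = 31
Q(-5)*s = -18/(-5)*31 = -18*(-⅕)*31 = (18/5)*31 = 558/5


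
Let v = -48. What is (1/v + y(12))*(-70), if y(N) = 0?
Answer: 35/24 ≈ 1.4583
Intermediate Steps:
(1/v + y(12))*(-70) = (1/(-48) + 0)*(-70) = (-1/48 + 0)*(-70) = -1/48*(-70) = 35/24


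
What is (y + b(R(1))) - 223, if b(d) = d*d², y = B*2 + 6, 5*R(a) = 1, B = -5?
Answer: -28374/125 ≈ -226.99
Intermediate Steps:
R(a) = ⅕ (R(a) = (⅕)*1 = ⅕)
y = -4 (y = -5*2 + 6 = -10 + 6 = -4)
b(d) = d³
(y + b(R(1))) - 223 = (-4 + (⅕)³) - 223 = (-4 + 1/125) - 223 = -499/125 - 223 = -28374/125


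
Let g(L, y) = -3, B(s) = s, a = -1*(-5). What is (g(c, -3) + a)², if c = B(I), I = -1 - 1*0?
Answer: 4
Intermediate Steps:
I = -1 (I = -1 + 0 = -1)
a = 5
c = -1
(g(c, -3) + a)² = (-3 + 5)² = 2² = 4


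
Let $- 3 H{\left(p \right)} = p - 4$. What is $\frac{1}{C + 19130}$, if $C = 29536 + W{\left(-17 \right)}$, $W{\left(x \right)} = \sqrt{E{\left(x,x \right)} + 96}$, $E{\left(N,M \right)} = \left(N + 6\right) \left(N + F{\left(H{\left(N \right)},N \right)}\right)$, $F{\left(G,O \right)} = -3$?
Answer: $\frac{24333}{1184189620} - \frac{\sqrt{79}}{1184189620} \approx 2.0541 \cdot 10^{-5}$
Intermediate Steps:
$H{\left(p \right)} = \frac{4}{3} - \frac{p}{3}$ ($H{\left(p \right)} = - \frac{p - 4}{3} = - \frac{-4 + p}{3} = \frac{4}{3} - \frac{p}{3}$)
$E{\left(N,M \right)} = \left(-3 + N\right) \left(6 + N\right)$ ($E{\left(N,M \right)} = \left(N + 6\right) \left(N - 3\right) = \left(6 + N\right) \left(-3 + N\right) = \left(-3 + N\right) \left(6 + N\right)$)
$W{\left(x \right)} = \sqrt{78 + x^{2} + 3 x}$ ($W{\left(x \right)} = \sqrt{\left(-18 + x^{2} + 3 x\right) + 96} = \sqrt{78 + x^{2} + 3 x}$)
$C = 29536 + 2 \sqrt{79}$ ($C = 29536 + \sqrt{78 + \left(-17\right)^{2} + 3 \left(-17\right)} = 29536 + \sqrt{78 + 289 - 51} = 29536 + \sqrt{316} = 29536 + 2 \sqrt{79} \approx 29554.0$)
$\frac{1}{C + 19130} = \frac{1}{\left(29536 + 2 \sqrt{79}\right) + 19130} = \frac{1}{48666 + 2 \sqrt{79}}$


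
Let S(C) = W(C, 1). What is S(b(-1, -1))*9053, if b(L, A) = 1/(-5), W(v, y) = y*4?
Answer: 36212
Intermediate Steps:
W(v, y) = 4*y
b(L, A) = -⅕
S(C) = 4 (S(C) = 4*1 = 4)
S(b(-1, -1))*9053 = 4*9053 = 36212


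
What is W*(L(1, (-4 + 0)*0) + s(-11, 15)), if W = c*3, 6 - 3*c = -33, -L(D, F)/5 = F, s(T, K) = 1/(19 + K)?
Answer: 39/34 ≈ 1.1471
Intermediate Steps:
L(D, F) = -5*F
c = 13 (c = 2 - ⅓*(-33) = 2 + 11 = 13)
W = 39 (W = 13*3 = 39)
W*(L(1, (-4 + 0)*0) + s(-11, 15)) = 39*(-5*(-4 + 0)*0 + 1/(19 + 15)) = 39*(-(-20)*0 + 1/34) = 39*(-5*0 + 1/34) = 39*(0 + 1/34) = 39*(1/34) = 39/34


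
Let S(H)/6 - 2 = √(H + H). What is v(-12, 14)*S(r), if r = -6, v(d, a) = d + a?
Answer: 24 + 24*I*√3 ≈ 24.0 + 41.569*I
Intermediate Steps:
v(d, a) = a + d
S(H) = 12 + 6*√2*√H (S(H) = 12 + 6*√(H + H) = 12 + 6*√(2*H) = 12 + 6*(√2*√H) = 12 + 6*√2*√H)
v(-12, 14)*S(r) = (14 - 12)*(12 + 6*√2*√(-6)) = 2*(12 + 6*√2*(I*√6)) = 2*(12 + 12*I*√3) = 24 + 24*I*√3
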